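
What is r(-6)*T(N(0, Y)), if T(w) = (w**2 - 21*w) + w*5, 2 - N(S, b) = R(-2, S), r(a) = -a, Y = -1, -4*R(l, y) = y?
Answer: -168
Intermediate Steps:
R(l, y) = -y/4
N(S, b) = 2 + S/4 (N(S, b) = 2 - (-1)*S/4 = 2 + S/4)
T(w) = w**2 - 16*w (T(w) = (w**2 - 21*w) + 5*w = w**2 - 16*w)
r(-6)*T(N(0, Y)) = (-1*(-6))*((2 + (1/4)*0)*(-16 + (2 + (1/4)*0))) = 6*((2 + 0)*(-16 + (2 + 0))) = 6*(2*(-16 + 2)) = 6*(2*(-14)) = 6*(-28) = -168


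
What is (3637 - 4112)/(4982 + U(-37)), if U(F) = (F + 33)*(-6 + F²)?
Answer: 95/94 ≈ 1.0106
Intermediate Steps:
U(F) = (-6 + F²)*(33 + F) (U(F) = (33 + F)*(-6 + F²) = (-6 + F²)*(33 + F))
(3637 - 4112)/(4982 + U(-37)) = (3637 - 4112)/(4982 + (-198 + (-37)³ - 6*(-37) + 33*(-37)²)) = -475/(4982 + (-198 - 50653 + 222 + 33*1369)) = -475/(4982 + (-198 - 50653 + 222 + 45177)) = -475/(4982 - 5452) = -475/(-470) = -475*(-1/470) = 95/94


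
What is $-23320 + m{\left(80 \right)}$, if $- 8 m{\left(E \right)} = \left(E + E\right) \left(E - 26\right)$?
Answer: $-24400$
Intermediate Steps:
$m{\left(E \right)} = - \frac{E \left(-26 + E\right)}{4}$ ($m{\left(E \right)} = - \frac{\left(E + E\right) \left(E - 26\right)}{8} = - \frac{2 E \left(-26 + E\right)}{8} = - \frac{E \left(-26 + E\right)}{4}$)
$-23320 + m{\left(80 \right)} = -23320 + \frac{1}{4} \cdot 80 \left(26 - 80\right) = -23320 + \frac{1}{4} \cdot 80 \left(-54\right) = -23320 - 1080 = -24400$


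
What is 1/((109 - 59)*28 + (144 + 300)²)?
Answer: 1/198536 ≈ 5.0369e-6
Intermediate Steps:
1/((109 - 59)*28 + (144 + 300)²) = 1/(50*28 + 444²) = 1/(1400 + 197136) = 1/198536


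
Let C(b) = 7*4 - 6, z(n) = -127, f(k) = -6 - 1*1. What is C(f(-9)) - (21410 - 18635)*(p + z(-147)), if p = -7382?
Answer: 20837497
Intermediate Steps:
f(k) = -7 (f(k) = -6 - 1 = -7)
C(b) = 22 (C(b) = 28 - 6 = 22)
C(f(-9)) - (21410 - 18635)*(p + z(-147)) = 22 - (21410 - 18635)*(-7382 - 127) = 22 - 2775*(-7509) = 22 - 1*(-20837475) = 22 + 20837475 = 20837497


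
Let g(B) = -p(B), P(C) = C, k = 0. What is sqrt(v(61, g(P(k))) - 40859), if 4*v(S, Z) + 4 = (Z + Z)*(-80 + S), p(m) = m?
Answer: 6*I*sqrt(1135) ≈ 202.14*I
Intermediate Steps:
g(B) = -B
v(S, Z) = -1 + Z*(-80 + S)/2 (v(S, Z) = -1 + ((Z + Z)*(-80 + S))/4 = -1 + ((2*Z)*(-80 + S))/4 = -1 + (2*Z*(-80 + S))/4 = -1 + Z*(-80 + S)/2)
sqrt(v(61, g(P(k))) - 40859) = sqrt((-1 - (-40)*0 + (1/2)*61*(-1*0)) - 40859) = sqrt((-1 - 40*0 + (1/2)*61*0) - 40859) = sqrt((-1 + 0 + 0) - 40859) = sqrt(-1 - 40859) = sqrt(-40860) = 6*I*sqrt(1135)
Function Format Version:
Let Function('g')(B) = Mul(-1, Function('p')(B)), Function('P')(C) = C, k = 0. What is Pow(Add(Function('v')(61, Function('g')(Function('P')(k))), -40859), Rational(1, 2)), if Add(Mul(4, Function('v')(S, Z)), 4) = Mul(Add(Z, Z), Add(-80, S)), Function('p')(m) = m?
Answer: Mul(6, I, Pow(1135, Rational(1, 2))) ≈ Mul(202.14, I)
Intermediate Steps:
Function('g')(B) = Mul(-1, B)
Function('v')(S, Z) = Add(-1, Mul(Rational(1, 2), Z, Add(-80, S))) (Function('v')(S, Z) = Add(-1, Mul(Rational(1, 4), Mul(Add(Z, Z), Add(-80, S)))) = Add(-1, Mul(Rational(1, 4), Mul(Mul(2, Z), Add(-80, S)))) = Add(-1, Mul(Rational(1, 4), Mul(2, Z, Add(-80, S)))) = Add(-1, Mul(Rational(1, 2), Z, Add(-80, S))))
Pow(Add(Function('v')(61, Function('g')(Function('P')(k))), -40859), Rational(1, 2)) = Pow(Add(Add(-1, Mul(-40, Mul(-1, 0)), Mul(Rational(1, 2), 61, Mul(-1, 0))), -40859), Rational(1, 2)) = Pow(Add(Add(-1, Mul(-40, 0), Mul(Rational(1, 2), 61, 0)), -40859), Rational(1, 2)) = Pow(Add(Add(-1, 0, 0), -40859), Rational(1, 2)) = Pow(Add(-1, -40859), Rational(1, 2)) = Pow(-40860, Rational(1, 2)) = Mul(6, I, Pow(1135, Rational(1, 2)))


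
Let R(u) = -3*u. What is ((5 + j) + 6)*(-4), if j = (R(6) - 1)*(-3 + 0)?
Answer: -272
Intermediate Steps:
j = 57 (j = (-3*6 - 1)*(-3 + 0) = (-18 - 1)*(-3) = -19*(-3) = 57)
((5 + j) + 6)*(-4) = ((5 + 57) + 6)*(-4) = (62 + 6)*(-4) = 68*(-4) = -272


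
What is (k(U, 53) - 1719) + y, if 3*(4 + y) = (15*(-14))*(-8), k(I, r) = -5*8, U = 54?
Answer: -1203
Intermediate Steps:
k(I, r) = -40
y = 556 (y = -4 + ((15*(-14))*(-8))/3 = -4 + (-210*(-8))/3 = -4 + (⅓)*1680 = -4 + 560 = 556)
(k(U, 53) - 1719) + y = (-40 - 1719) + 556 = -1759 + 556 = -1203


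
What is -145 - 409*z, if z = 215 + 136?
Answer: -143704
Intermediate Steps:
z = 351
-145 - 409*z = -145 - 409*351 = -145 - 143559 = -143704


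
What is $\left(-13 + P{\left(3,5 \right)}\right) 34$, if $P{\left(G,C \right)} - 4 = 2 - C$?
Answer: $-408$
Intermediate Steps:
$P{\left(G,C \right)} = 6 - C$ ($P{\left(G,C \right)} = 4 - \left(-2 + C\right) = 6 - C$)
$\left(-13 + P{\left(3,5 \right)}\right) 34 = \left(-13 + \left(6 - 5\right)\right) 34 = \left(-13 + 1\right) 34 = \left(-12\right) 34 = -408$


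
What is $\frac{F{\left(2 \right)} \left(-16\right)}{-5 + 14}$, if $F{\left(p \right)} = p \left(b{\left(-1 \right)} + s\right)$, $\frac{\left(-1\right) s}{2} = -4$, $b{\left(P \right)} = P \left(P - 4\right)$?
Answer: $- \frac{416}{9} \approx -46.222$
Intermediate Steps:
$b{\left(P \right)} = P \left(-4 + P\right)$
$s = 8$ ($s = \left(-2\right) \left(-4\right) = 8$)
$F{\left(p \right)} = 13 p$ ($F{\left(p \right)} = p \left(- (-4 - 1) + 8\right) = p \left(\left(-1\right) \left(-5\right) + 8\right) = p \left(5 + 8\right) = p 13 = 13 p$)
$\frac{F{\left(2 \right)} \left(-16\right)}{-5 + 14} = \frac{13 \cdot 2 \left(-16\right)}{-5 + 14} = \frac{26 \left(-16\right)}{9} = \left(-416\right) \frac{1}{9} = - \frac{416}{9}$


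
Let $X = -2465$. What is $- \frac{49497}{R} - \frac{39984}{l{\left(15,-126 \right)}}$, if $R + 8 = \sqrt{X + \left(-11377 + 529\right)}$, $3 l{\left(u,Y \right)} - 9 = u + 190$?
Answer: $- \frac{36187120}{68159} + \frac{2357 i \sqrt{13313}}{637} \approx -530.92 + 426.93 i$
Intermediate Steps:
$l{\left(u,Y \right)} = \frac{199}{3} + \frac{u}{3}$ ($l{\left(u,Y \right)} = 3 + \frac{u + 190}{3} = 3 + \frac{190 + u}{3} = 3 + \left(\frac{190}{3} + \frac{u}{3}\right) = \frac{199}{3} + \frac{u}{3}$)
$R = -8 + i \sqrt{13313}$ ($R = -8 + \sqrt{-2465 + \left(-11377 + 529\right)} = -8 + \sqrt{-2465 - 10848} = -8 + \sqrt{-13313} = -8 + i \sqrt{13313} \approx -8.0 + 115.38 i$)
$- \frac{49497}{R} - \frac{39984}{l{\left(15,-126 \right)}} = - \frac{49497}{-8 + i \sqrt{13313}} - \frac{39984}{\frac{199}{3} + \frac{1}{3} \cdot 15} = - \frac{49497}{-8 + i \sqrt{13313}} - \frac{39984}{\frac{199}{3} + 5} = - \frac{49497}{-8 + i \sqrt{13313}} - \frac{39984}{\frac{214}{3}} = - \frac{49497}{-8 + i \sqrt{13313}} - \frac{59976}{107} = - \frac{59976}{107} - \frac{49497}{-8 + i \sqrt{13313}}$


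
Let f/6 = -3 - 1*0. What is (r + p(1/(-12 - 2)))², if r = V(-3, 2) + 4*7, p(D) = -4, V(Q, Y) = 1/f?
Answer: 185761/324 ≈ 573.34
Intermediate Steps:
f = -18 (f = 6*(-3 - 1*0) = 6*(-3 + 0) = 6*(-3) = -18)
V(Q, Y) = -1/18 (V(Q, Y) = 1/(-18) = 1*(-1/18) = -1/18)
r = 503/18 (r = -1/18 + 4*7 = -1/18 + 28 = 503/18 ≈ 27.944)
(r + p(1/(-12 - 2)))² = (503/18 - 4)² = (431/18)² = 185761/324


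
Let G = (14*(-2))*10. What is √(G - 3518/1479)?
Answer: I*√617686602/1479 ≈ 16.804*I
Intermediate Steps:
G = -280 (G = -28*10 = -280)
√(G - 3518/1479) = √(-280 - 3518/1479) = √(-417638/1479) = I*√617686602/1479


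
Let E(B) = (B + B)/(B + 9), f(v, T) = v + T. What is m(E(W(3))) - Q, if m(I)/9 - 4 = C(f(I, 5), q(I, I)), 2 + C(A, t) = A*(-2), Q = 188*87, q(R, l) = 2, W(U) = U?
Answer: -16437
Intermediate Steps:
f(v, T) = T + v
Q = 16356
C(A, t) = -2 - 2*A (C(A, t) = -2 + A*(-2) = -2 - 2*A)
E(B) = 2*B/(9 + B) (E(B) = (2*B)/(9 + B) = 2*B/(9 + B))
m(I) = -72 - 18*I (m(I) = 36 + 9*(-2 - 2*(5 + I)) = 36 + 9*(-2 + (-10 - 2*I)) = 36 + 9*(-12 - 2*I) = 36 + (-108 - 18*I) = -72 - 18*I)
m(E(W(3))) - Q = (-72 - 36*3/(9 + 3)) - 1*16356 = (-72 - 36*3/12) - 16356 = (-72 - 18*1/2) - 16356 = (-72 - 9) - 16356 = -81 - 16356 = -16437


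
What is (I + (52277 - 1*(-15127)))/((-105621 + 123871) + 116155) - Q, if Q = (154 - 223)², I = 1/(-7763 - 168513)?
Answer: -112787519381077/23692375780 ≈ -4760.5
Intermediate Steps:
I = -1/176276 (I = 1/(-176276) = -1/176276 ≈ -5.6729e-6)
Q = 4761 (Q = (-69)² = 4761)
(I + (52277 - 1*(-15127)))/((-105621 + 123871) + 116155) - Q = (-1/176276 + (52277 - 1*(-15127)))/((-105621 + 123871) + 116155) - 1*4761 = (-1/176276 + (52277 + 15127))/(18250 + 116155) - 4761 = (-1/176276 + 67404)/134405 - 4761 = (11881707503/176276)*(1/134405) - 4761 = 11881707503/23692375780 - 4761 = -112787519381077/23692375780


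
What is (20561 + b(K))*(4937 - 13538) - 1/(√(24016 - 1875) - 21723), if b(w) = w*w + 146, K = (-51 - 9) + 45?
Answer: -84953035323535893/471866588 + √22141/471866588 ≈ -1.8004e+8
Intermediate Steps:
K = -15 (K = -60 + 45 = -15)
b(w) = 146 + w² (b(w) = w² + 146 = 146 + w²)
(20561 + b(K))*(4937 - 13538) - 1/(√(24016 - 1875) - 21723) = (20561 + (146 + (-15)²))*(4937 - 13538) - 1/(√(24016 - 1875) - 21723) = (20561 + (146 + 225))*(-8601) - 1/(√22141 - 21723) = (20561 + 371)*(-8601) - 1/(-21723 + √22141) = 20932*(-8601) - 1/(-21723 + √22141) = -180036132 - 1/(-21723 + √22141)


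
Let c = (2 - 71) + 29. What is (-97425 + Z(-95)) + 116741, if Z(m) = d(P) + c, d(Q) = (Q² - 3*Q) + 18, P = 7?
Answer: 19322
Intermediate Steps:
d(Q) = 18 + Q² - 3*Q
c = -40 (c = -69 + 29 = -40)
Z(m) = 6 (Z(m) = (18 + 7² - 3*7) - 40 = (18 + 49 - 21) - 40 = 46 - 40 = 6)
(-97425 + Z(-95)) + 116741 = (-97425 + 6) + 116741 = -97419 + 116741 = 19322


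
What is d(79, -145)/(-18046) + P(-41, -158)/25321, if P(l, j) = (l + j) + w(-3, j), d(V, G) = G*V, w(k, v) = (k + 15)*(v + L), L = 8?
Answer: 253978101/456942766 ≈ 0.55582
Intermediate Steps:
w(k, v) = (8 + v)*(15 + k) (w(k, v) = (k + 15)*(v + 8) = (15 + k)*(8 + v) = (8 + v)*(15 + k))
P(l, j) = 96 + l + 13*j (P(l, j) = (l + j) + (120 + 8*(-3) + 15*j - 3*j) = (j + l) + (120 - 24 + 15*j - 3*j) = (j + l) + (96 + 12*j) = 96 + l + 13*j)
d(79, -145)/(-18046) + P(-41, -158)/25321 = -145*79/(-18046) + (96 - 41 + 13*(-158))/25321 = -11455*(-1/18046) + (96 - 41 - 2054)*(1/25321) = 11455/18046 - 1999*1/25321 = 11455/18046 - 1999/25321 = 253978101/456942766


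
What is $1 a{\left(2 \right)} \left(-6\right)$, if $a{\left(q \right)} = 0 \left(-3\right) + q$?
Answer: $-12$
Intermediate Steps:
$a{\left(q \right)} = q$ ($a{\left(q \right)} = 0 + q = q$)
$1 a{\left(2 \right)} \left(-6\right) = 1 \cdot 2 \left(-6\right) = 2 \left(-6\right) = -12$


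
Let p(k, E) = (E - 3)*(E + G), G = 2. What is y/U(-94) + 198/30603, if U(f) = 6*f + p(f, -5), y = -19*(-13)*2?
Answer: -2501827/2754270 ≈ -0.90835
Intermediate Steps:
p(k, E) = (-3 + E)*(2 + E) (p(k, E) = (E - 3)*(E + 2) = (-3 + E)*(2 + E))
y = 494 (y = 247*2 = 494)
U(f) = 24 + 6*f (U(f) = 6*f + (-6 + (-5)² - 1*(-5)) = 6*f + (-6 + 25 + 5) = 6*f + 24 = 24 + 6*f)
y/U(-94) + 198/30603 = 494/(24 + 6*(-94)) + 198/30603 = 494/(24 - 564) + 198*(1/30603) = 494/(-540) + 66/10201 = 494*(-1/540) + 66/10201 = -247/270 + 66/10201 = -2501827/2754270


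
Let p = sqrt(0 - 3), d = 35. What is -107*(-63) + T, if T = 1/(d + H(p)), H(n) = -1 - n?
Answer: 7812853/1159 + I*sqrt(3)/1159 ≈ 6741.0 + 0.0014944*I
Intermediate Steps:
p = I*sqrt(3) (p = sqrt(-3) = I*sqrt(3) ≈ 1.732*I)
T = 1/(34 - I*sqrt(3)) (T = 1/(35 + (-1 - I*sqrt(3))) = 1/(34 - I*sqrt(3)) ≈ 0.029336 + 0.0014944*I)
-107*(-63) + T = -107*(-63) + (34/1159 + I*sqrt(3)/1159) = 6741 + (34/1159 + I*sqrt(3)/1159) = 7812853/1159 + I*sqrt(3)/1159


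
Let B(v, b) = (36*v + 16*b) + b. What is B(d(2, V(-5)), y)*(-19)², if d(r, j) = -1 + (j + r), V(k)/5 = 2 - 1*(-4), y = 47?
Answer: 691315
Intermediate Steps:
V(k) = 30 (V(k) = 5*(2 - 1*(-4)) = 5*(2 + 4) = 5*6 = 30)
d(r, j) = -1 + j + r
B(v, b) = 17*b + 36*v (B(v, b) = (16*b + 36*v) + b = 17*b + 36*v)
B(d(2, V(-5)), y)*(-19)² = (17*47 + 36*(-1 + 30 + 2))*(-19)² = (799 + 36*31)*361 = (799 + 1116)*361 = 1915*361 = 691315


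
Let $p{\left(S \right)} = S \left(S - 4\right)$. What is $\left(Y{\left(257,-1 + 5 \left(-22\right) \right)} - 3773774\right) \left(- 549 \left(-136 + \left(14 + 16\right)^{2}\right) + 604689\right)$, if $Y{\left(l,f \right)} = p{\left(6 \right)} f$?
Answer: $-699349711818$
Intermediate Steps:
$p{\left(S \right)} = S \left(-4 + S\right)$
$Y{\left(l,f \right)} = 12 f$ ($Y{\left(l,f \right)} = 6 \left(-4 + 6\right) f = 6 \cdot 2 f = 12 f$)
$\left(Y{\left(257,-1 + 5 \left(-22\right) \right)} - 3773774\right) \left(- 549 \left(-136 + \left(14 + 16\right)^{2}\right) + 604689\right) = \left(12 \left(-1 + 5 \left(-22\right)\right) - 3773774\right) \left(- 549 \left(-136 + \left(14 + 16\right)^{2}\right) + 604689\right) = \left(12 \left(-1 - 110\right) - 3773774\right) \left(- 549 \left(-136 + 30^{2}\right) + 604689\right) = \left(12 \left(-111\right) - 3773774\right) \left(- 549 \left(-136 + 900\right) + 604689\right) = \left(-1332 - 3773774\right) \left(\left(-549\right) 764 + 604689\right) = - 3775106 \left(-419436 + 604689\right) = \left(-3775106\right) 185253 = -699349711818$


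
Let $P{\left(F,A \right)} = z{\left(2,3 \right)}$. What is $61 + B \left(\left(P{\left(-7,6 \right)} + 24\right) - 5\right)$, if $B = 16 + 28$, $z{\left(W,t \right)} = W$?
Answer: $985$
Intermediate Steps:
$P{\left(F,A \right)} = 2$
$B = 44$
$61 + B \left(\left(P{\left(-7,6 \right)} + 24\right) - 5\right) = 61 + 44 \left(\left(2 + 24\right) - 5\right) = 61 + 44 \left(26 - 5\right) = 61 + 44 \cdot 21 = 61 + 924 = 985$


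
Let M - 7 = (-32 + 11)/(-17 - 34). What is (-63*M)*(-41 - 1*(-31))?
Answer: 79380/17 ≈ 4669.4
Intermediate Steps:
M = 126/17 (M = 7 + (-32 + 11)/(-17 - 34) = 7 - 21/(-51) = 7 - 21*(-1/51) = 7 + 7/17 = 126/17 ≈ 7.4118)
(-63*M)*(-41 - 1*(-31)) = (-63*126/17)*(-41 - 1*(-31)) = -7938*(-41 + 31)/17 = -7938/17*(-10) = 79380/17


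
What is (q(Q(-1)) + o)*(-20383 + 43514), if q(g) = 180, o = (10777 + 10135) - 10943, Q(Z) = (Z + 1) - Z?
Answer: 234756519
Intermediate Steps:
Q(Z) = 1 (Q(Z) = (1 + Z) - Z = 1)
o = 9969 (o = 20912 - 10943 = 9969)
(q(Q(-1)) + o)*(-20383 + 43514) = (180 + 9969)*(-20383 + 43514) = 10149*23131 = 234756519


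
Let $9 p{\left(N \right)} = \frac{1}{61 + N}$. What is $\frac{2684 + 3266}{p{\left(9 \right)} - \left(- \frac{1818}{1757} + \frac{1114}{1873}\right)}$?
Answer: $\frac{1762256065500}{130773563} \approx 13476.0$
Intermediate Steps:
$p{\left(N \right)} = \frac{1}{9 \left(61 + N\right)}$
$\frac{2684 + 3266}{p{\left(9 \right)} - \left(- \frac{1818}{1757} + \frac{1114}{1873}\right)} = \frac{2684 + 3266}{\frac{1}{9 \left(61 + 9\right)} - \left(- \frac{1818}{1757} + \frac{1114}{1873}\right)} = \frac{5950}{\frac{1}{9 \cdot 70} - - \frac{1447816}{3290861}} = \frac{5950}{\frac{1}{9} \cdot \frac{1}{70} + \left(- \frac{1114}{1873} + \frac{1818}{1757}\right)} = \frac{5950}{\frac{1}{630} + \frac{1447816}{3290861}} = \frac{5950}{\frac{130773563}{296177490}} = 5950 \cdot \frac{296177490}{130773563} = \frac{1762256065500}{130773563}$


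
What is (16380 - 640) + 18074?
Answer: 33814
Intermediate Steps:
(16380 - 640) + 18074 = 15740 + 18074 = 33814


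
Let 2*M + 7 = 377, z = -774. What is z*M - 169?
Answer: -143359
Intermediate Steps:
M = 185 (M = -7/2 + (1/2)*377 = -7/2 + 377/2 = 185)
z*M - 169 = -774*185 - 169 = -143190 - 169 = -143359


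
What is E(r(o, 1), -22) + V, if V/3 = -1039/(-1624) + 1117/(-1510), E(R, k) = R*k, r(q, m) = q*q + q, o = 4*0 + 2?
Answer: -162215517/1226120 ≈ -132.30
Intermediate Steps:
o = 2 (o = 0 + 2 = 2)
r(q, m) = q + q² (r(q, m) = q² + q = q + q²)
V = -367677/1226120 (V = 3*(-1039/(-1624) + 1117/(-1510)) = 3*(-1039*(-1/1624) + 1117*(-1/1510)) = 3*(1039/1624 - 1117/1510) = 3*(-122559/1226120) = -367677/1226120 ≈ -0.29987)
E(r(o, 1), -22) + V = (2*(1 + 2))*(-22) - 367677/1226120 = (2*3)*(-22) - 367677/1226120 = 6*(-22) - 367677/1226120 = -132 - 367677/1226120 = -162215517/1226120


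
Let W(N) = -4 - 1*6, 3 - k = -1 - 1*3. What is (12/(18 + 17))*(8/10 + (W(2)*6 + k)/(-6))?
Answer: 578/175 ≈ 3.3029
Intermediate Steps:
k = 7 (k = 3 - (-1 - 1*3) = 3 - (-1 - 3) = 3 - 1*(-4) = 3 + 4 = 7)
W(N) = -10 (W(N) = -4 - 6 = -10)
(12/(18 + 17))*(8/10 + (W(2)*6 + k)/(-6)) = (12/(18 + 17))*(8/10 + (-10*6 + 7)/(-6)) = (12/35)*(8*(⅒) + (-60 + 7)*(-⅙)) = (12*(1/35))*(⅘ - 53*(-⅙)) = 12*(⅘ + 53/6)/35 = (12/35)*(289/30) = 578/175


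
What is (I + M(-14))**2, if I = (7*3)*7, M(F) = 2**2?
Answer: 22801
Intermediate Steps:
M(F) = 4
I = 147 (I = 21*7 = 147)
(I + M(-14))**2 = (147 + 4)**2 = 151**2 = 22801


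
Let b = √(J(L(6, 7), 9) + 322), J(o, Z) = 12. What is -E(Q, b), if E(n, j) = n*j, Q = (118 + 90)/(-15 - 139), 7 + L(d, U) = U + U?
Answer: 104*√334/77 ≈ 24.684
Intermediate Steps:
L(d, U) = -7 + 2*U (L(d, U) = -7 + (U + U) = -7 + 2*U)
b = √334 (b = √(12 + 322) = √334 ≈ 18.276)
Q = -104/77 (Q = 208/(-154) = 208*(-1/154) = -104/77 ≈ -1.3506)
E(n, j) = j*n
-E(Q, b) = -√334*(-104)/77 = -(-104)*√334/77 = 104*√334/77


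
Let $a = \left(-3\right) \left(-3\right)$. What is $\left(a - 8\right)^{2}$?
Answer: $1$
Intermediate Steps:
$a = 9$
$\left(a - 8\right)^{2} = \left(9 - 8\right)^{2} = 1^{2} = 1$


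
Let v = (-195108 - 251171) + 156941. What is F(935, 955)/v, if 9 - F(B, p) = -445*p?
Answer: -30356/20667 ≈ -1.4688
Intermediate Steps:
v = -289338 (v = -446279 + 156941 = -289338)
F(B, p) = 9 + 445*p (F(B, p) = 9 - (-445)*p = 9 + 445*p)
F(935, 955)/v = (9 + 445*955)/(-289338) = (9 + 424975)*(-1/289338) = 424984*(-1/289338) = -30356/20667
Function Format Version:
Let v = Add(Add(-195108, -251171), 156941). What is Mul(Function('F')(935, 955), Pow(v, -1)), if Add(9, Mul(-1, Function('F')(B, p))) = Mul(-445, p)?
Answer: Rational(-30356, 20667) ≈ -1.4688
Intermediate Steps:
v = -289338 (v = Add(-446279, 156941) = -289338)
Function('F')(B, p) = Add(9, Mul(445, p)) (Function('F')(B, p) = Add(9, Mul(-1, Mul(-445, p))) = Add(9, Mul(445, p)))
Mul(Function('F')(935, 955), Pow(v, -1)) = Mul(Add(9, Mul(445, 955)), Pow(-289338, -1)) = Mul(Add(9, 424975), Rational(-1, 289338)) = Mul(424984, Rational(-1, 289338)) = Rational(-30356, 20667)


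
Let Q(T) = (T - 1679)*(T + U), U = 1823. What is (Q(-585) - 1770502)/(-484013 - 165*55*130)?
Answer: 4573334/1663763 ≈ 2.7488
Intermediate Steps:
Q(T) = (-1679 + T)*(1823 + T) (Q(T) = (T - 1679)*(T + 1823) = (-1679 + T)*(1823 + T))
(Q(-585) - 1770502)/(-484013 - 165*55*130) = ((-3060817 + (-585)² + 144*(-585)) - 1770502)/(-484013 - 165*55*130) = ((-3060817 + 342225 - 84240) - 1770502)/(-484013 - 9075*130) = (-2802832 - 1770502)/(-484013 - 1179750) = -4573334/(-1663763) = -4573334*(-1/1663763) = 4573334/1663763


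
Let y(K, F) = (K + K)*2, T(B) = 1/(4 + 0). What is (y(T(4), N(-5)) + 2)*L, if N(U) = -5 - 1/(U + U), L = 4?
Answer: 12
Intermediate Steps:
T(B) = 1/4
N(U) = -5 - 1/(2*U)
y(K, F) = 4*K (y(K, F) = (2*K)*2 = 4*K)
(y(T(4), N(-5)) + 2)*L = (4*(1/4) + 2)*4 = (1 + 2)*4 = 3*4 = 12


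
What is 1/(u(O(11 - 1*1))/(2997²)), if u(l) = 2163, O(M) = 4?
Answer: 2994003/721 ≈ 4152.6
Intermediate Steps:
1/(u(O(11 - 1*1))/(2997²)) = 1/(2163/(2997²)) = 1/(2163/8982009) = 1/(2163*(1/8982009)) = 1/(721/2994003) = 2994003/721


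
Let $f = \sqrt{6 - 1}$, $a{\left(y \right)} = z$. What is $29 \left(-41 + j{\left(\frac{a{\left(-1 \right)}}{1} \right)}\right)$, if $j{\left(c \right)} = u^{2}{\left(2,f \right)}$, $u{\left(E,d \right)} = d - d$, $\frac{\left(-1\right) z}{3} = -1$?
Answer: $-1189$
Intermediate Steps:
$z = 3$ ($z = \left(-3\right) \left(-1\right) = 3$)
$a{\left(y \right)} = 3$
$f = \sqrt{5} \approx 2.2361$
$u{\left(E,d \right)} = 0$
$j{\left(c \right)} = 0$ ($j{\left(c \right)} = 0^{2} = 0$)
$29 \left(-41 + j{\left(\frac{a{\left(-1 \right)}}{1} \right)}\right) = 29 \left(-41 + 0\right) = 29 \left(-41\right) = -1189$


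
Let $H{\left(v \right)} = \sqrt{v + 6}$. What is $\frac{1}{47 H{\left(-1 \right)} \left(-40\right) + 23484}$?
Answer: $\frac{5871}{133456564} + \frac{235 \sqrt{5}}{66728282} \approx 5.1867 \cdot 10^{-5}$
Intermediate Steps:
$H{\left(v \right)} = \sqrt{6 + v}$
$\frac{1}{47 H{\left(-1 \right)} \left(-40\right) + 23484} = \frac{1}{47 \sqrt{6 - 1} \left(-40\right) + 23484} = \frac{1}{47 \sqrt{5} \left(-40\right) + 23484} = \frac{1}{- 1880 \sqrt{5} + 23484} = \frac{1}{23484 - 1880 \sqrt{5}}$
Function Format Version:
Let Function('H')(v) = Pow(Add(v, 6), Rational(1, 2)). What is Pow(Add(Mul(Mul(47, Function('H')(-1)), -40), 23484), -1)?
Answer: Add(Rational(5871, 133456564), Mul(Rational(235, 66728282), Pow(5, Rational(1, 2)))) ≈ 5.1867e-5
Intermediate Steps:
Function('H')(v) = Pow(Add(6, v), Rational(1, 2))
Pow(Add(Mul(Mul(47, Function('H')(-1)), -40), 23484), -1) = Pow(Add(Mul(Mul(47, Pow(Add(6, -1), Rational(1, 2))), -40), 23484), -1) = Pow(Add(Mul(Mul(47, Pow(5, Rational(1, 2))), -40), 23484), -1) = Pow(Add(Mul(-1880, Pow(5, Rational(1, 2))), 23484), -1) = Pow(Add(23484, Mul(-1880, Pow(5, Rational(1, 2)))), -1)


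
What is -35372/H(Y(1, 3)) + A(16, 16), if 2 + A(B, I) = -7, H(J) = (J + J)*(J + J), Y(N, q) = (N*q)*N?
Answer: -8924/9 ≈ -991.56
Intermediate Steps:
Y(N, q) = q*N²
H(J) = 4*J² (H(J) = (2*J)*(2*J) = 4*J²)
A(B, I) = -9 (A(B, I) = -2 - 7 = -9)
-35372/H(Y(1, 3)) + A(16, 16) = -35372/(4*(3*1²)²) - 9 = -35372/(4*(3*1)²) - 9 = -35372/(4*3²) - 9 = -35372/(4*9) - 9 = -35372/36 - 9 = -74*239/18 - 9 = -8843/9 - 9 = -8924/9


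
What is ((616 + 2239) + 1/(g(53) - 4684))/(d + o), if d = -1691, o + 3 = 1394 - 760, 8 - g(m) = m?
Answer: -6750647/2506370 ≈ -2.6934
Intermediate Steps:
g(m) = 8 - m
o = 631 (o = -3 + (1394 - 760) = -3 + 634 = 631)
((616 + 2239) + 1/(g(53) - 4684))/(d + o) = ((616 + 2239) + 1/((8 - 1*53) - 4684))/(-1691 + 631) = (2855 + 1/((8 - 53) - 4684))/(-1060) = (2855 + 1/(-45 - 4684))*(-1/1060) = (2855 + 1/(-4729))*(-1/1060) = (2855 - 1/4729)*(-1/1060) = (13501294/4729)*(-1/1060) = -6750647/2506370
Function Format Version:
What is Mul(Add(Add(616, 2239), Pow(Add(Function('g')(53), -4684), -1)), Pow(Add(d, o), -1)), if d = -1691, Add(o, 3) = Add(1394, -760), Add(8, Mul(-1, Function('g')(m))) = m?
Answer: Rational(-6750647, 2506370) ≈ -2.6934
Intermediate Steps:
Function('g')(m) = Add(8, Mul(-1, m))
o = 631 (o = Add(-3, Add(1394, -760)) = Add(-3, 634) = 631)
Mul(Add(Add(616, 2239), Pow(Add(Function('g')(53), -4684), -1)), Pow(Add(d, o), -1)) = Mul(Add(Add(616, 2239), Pow(Add(Add(8, Mul(-1, 53)), -4684), -1)), Pow(Add(-1691, 631), -1)) = Mul(Add(2855, Pow(Add(Add(8, -53), -4684), -1)), Pow(-1060, -1)) = Mul(Add(2855, Pow(Add(-45, -4684), -1)), Rational(-1, 1060)) = Mul(Add(2855, Pow(-4729, -1)), Rational(-1, 1060)) = Mul(Add(2855, Rational(-1, 4729)), Rational(-1, 1060)) = Mul(Rational(13501294, 4729), Rational(-1, 1060)) = Rational(-6750647, 2506370)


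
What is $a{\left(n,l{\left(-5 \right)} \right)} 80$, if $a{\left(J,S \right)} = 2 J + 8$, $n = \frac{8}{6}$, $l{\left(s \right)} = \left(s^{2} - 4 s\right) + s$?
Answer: $\frac{2560}{3} \approx 853.33$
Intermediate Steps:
$l{\left(s \right)} = s^{2} - 3 s$
$n = \frac{4}{3}$ ($n = 8 \cdot \frac{1}{6} = \frac{4}{3} \approx 1.3333$)
$a{\left(J,S \right)} = 8 + 2 J$
$a{\left(n,l{\left(-5 \right)} \right)} 80 = \left(8 + 2 \cdot \frac{4}{3}\right) 80 = \left(8 + \frac{8}{3}\right) 80 = \frac{32}{3} \cdot 80 = \frac{2560}{3}$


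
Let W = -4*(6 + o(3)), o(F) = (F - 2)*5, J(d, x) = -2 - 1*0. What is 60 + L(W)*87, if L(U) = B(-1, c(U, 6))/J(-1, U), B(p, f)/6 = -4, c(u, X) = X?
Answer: 1104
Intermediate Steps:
B(p, f) = -24 (B(p, f) = 6*(-4) = -24)
J(d, x) = -2 (J(d, x) = -2 + 0 = -2)
o(F) = -10 + 5*F (o(F) = (-2 + F)*5 = -10 + 5*F)
W = -44 (W = -4*(6 + (-10 + 5*3)) = -4*(6 + (-10 + 15)) = -4*(6 + 5) = -4*11 = -44)
L(U) = 12 (L(U) = -24/(-2) = -24*(-½) = 12)
60 + L(W)*87 = 60 + 12*87 = 60 + 1044 = 1104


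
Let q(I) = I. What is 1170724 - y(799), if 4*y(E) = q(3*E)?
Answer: 4680499/4 ≈ 1.1701e+6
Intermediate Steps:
y(E) = 3*E/4 (y(E) = (3*E)/4 = 3*E/4)
1170724 - y(799) = 1170724 - 3*799/4 = 1170724 - 1*2397/4 = 1170724 - 2397/4 = 4680499/4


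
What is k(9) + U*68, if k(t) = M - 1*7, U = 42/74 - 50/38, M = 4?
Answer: -37877/703 ≈ -53.879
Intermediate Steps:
U = -526/703 (U = 42*(1/74) - 50*1/38 = 21/37 - 25/19 = -526/703 ≈ -0.74822)
k(t) = -3 (k(t) = 4 - 1*7 = 4 - 7 = -3)
k(9) + U*68 = -3 - 526/703*68 = -3 - 35768/703 = -37877/703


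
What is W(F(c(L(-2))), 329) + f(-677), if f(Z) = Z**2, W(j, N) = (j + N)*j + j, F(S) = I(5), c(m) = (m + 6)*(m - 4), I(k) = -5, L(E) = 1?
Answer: 456704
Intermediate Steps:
c(m) = (-4 + m)*(6 + m) (c(m) = (6 + m)*(-4 + m) = (-4 + m)*(6 + m))
F(S) = -5
W(j, N) = j + j*(N + j) (W(j, N) = (N + j)*j + j = j*(N + j) + j = j + j*(N + j))
W(F(c(L(-2))), 329) + f(-677) = -5*(1 + 329 - 5) + (-677)**2 = -5*325 + 458329 = -1625 + 458329 = 456704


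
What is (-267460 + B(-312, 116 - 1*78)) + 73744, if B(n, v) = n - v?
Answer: -194066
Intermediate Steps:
(-267460 + B(-312, 116 - 1*78)) + 73744 = (-267460 + (-312 - (116 - 1*78))) + 73744 = (-267460 + (-312 - (116 - 78))) + 73744 = (-267460 + (-312 - 1*38)) + 73744 = (-267460 + (-312 - 38)) + 73744 = (-267460 - 350) + 73744 = -267810 + 73744 = -194066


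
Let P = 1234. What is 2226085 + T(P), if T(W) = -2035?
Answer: 2224050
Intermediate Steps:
2226085 + T(P) = 2226085 - 2035 = 2224050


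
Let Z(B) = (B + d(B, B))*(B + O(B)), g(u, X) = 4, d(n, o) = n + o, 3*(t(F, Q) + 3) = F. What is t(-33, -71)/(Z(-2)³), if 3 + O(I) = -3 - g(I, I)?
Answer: -7/186624 ≈ -3.7509e-5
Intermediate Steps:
t(F, Q) = -3 + F/3
O(I) = -10 (O(I) = -3 + (-3 - 1*4) = -3 + (-3 - 4) = -3 - 7 = -10)
Z(B) = 3*B*(-10 + B) (Z(B) = (B + (B + B))*(B - 10) = (B + 2*B)*(-10 + B) = (3*B)*(-10 + B) = 3*B*(-10 + B))
t(-33, -71)/(Z(-2)³) = (-3 + (⅓)*(-33))/((3*(-2)*(-10 - 2))³) = (-3 - 11)/((3*(-2)*(-12))³) = -14/(72³) = -14/373248 = -14*1/373248 = -7/186624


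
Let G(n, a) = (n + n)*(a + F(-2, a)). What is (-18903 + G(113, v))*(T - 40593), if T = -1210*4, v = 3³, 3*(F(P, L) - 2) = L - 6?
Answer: 489177111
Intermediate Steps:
F(P, L) = L/3 (F(P, L) = 2 + (L - 6)/3 = 2 + (-6 + L)/3 = 2 + (-2 + L/3) = L/3)
v = 27
G(n, a) = 8*a*n/3 (G(n, a) = (n + n)*(a + a/3) = (2*n)*(4*a/3) = 8*a*n/3)
T = -4840
(-18903 + G(113, v))*(T - 40593) = (-18903 + (8/3)*27*113)*(-4840 - 40593) = (-18903 + 8136)*(-45433) = -10767*(-45433) = 489177111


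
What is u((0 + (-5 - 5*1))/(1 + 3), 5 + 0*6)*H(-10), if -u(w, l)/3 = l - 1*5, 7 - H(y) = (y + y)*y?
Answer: 0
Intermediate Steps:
H(y) = 7 - 2*y² (H(y) = 7 - (y + y)*y = 7 - 2*y*y = 7 - 2*y²)
u(w, l) = 15 - 3*l (u(w, l) = -3*(l - 1*5) = -3*(l - 5) = -3*(-5 + l) = 15 - 3*l)
u((0 + (-5 - 5*1))/(1 + 3), 5 + 0*6)*H(-10) = (15 - 3*(5 + 0*6))*(7 - 2*(-10)²) = (15 - 3*(5 + 0))*(7 - 2*100) = (15 - 3*5)*(7 - 200) = (15 - 15)*(-193) = 0*(-193) = 0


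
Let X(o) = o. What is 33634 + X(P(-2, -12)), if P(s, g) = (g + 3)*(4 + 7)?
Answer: 33535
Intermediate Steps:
P(s, g) = 33 + 11*g (P(s, g) = (3 + g)*11 = 33 + 11*g)
33634 + X(P(-2, -12)) = 33634 + (33 + 11*(-12)) = 33634 + (33 - 132) = 33634 - 99 = 33535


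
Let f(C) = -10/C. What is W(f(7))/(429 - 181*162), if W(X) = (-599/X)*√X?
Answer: -599*I*√70/288930 ≈ -0.017345*I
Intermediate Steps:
W(X) = -599/√X
W(f(7))/(429 - 181*162) = (-599*(-I*√70/10))/(429 - 181*162) = (-599*(-I*√70/10))/(429 - 29322) = -(-599)*I*√70/10/(-28893) = -(-599)*I*√70/10*(-1/28893) = (599*I*√70/10)*(-1/28893) = -599*I*√70/288930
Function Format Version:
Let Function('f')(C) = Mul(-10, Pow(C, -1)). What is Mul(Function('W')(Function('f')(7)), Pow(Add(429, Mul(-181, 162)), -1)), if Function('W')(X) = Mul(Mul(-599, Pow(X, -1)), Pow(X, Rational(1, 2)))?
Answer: Mul(Rational(-599, 288930), I, Pow(70, Rational(1, 2))) ≈ Mul(-0.017345, I)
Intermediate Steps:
Function('W')(X) = Mul(-599, Pow(X, Rational(-1, 2)))
Mul(Function('W')(Function('f')(7)), Pow(Add(429, Mul(-181, 162)), -1)) = Mul(Mul(-599, Pow(Mul(-10, Pow(7, -1)), Rational(-1, 2))), Pow(Add(429, Mul(-181, 162)), -1)) = Mul(Mul(-599, Pow(Mul(-10, Rational(1, 7)), Rational(-1, 2))), Pow(Add(429, -29322), -1)) = Mul(Mul(-599, Pow(Rational(-10, 7), Rational(-1, 2))), Pow(-28893, -1)) = Mul(Mul(-599, Mul(Rational(-1, 10), I, Pow(70, Rational(1, 2)))), Rational(-1, 28893)) = Mul(Mul(Rational(599, 10), I, Pow(70, Rational(1, 2))), Rational(-1, 28893)) = Mul(Rational(-599, 288930), I, Pow(70, Rational(1, 2)))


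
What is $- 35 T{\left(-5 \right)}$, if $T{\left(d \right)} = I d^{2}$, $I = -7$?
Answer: $6125$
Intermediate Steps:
$T{\left(d \right)} = - 7 d^{2}$
$- 35 T{\left(-5 \right)} = - 35 \left(- 7 \left(-5\right)^{2}\right) = - 35 \left(\left(-7\right) 25\right) = \left(-35\right) \left(-175\right) = 6125$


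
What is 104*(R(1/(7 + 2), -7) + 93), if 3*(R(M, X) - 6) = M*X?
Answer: 277264/27 ≈ 10269.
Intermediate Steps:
R(M, X) = 6 + M*X/3 (R(M, X) = 6 + (M*X)/3 = 6 + M*X/3)
104*(R(1/(7 + 2), -7) + 93) = 104*((6 + (1/3)*(-7)/(7 + 2)) + 93) = 104*((6 + (1/3)*(-7)/9) + 93) = 104*((6 + (1/3)*(1/9)*(-7)) + 93) = 104*((6 - 7/27) + 93) = 104*(155/27 + 93) = 104*(2666/27) = 277264/27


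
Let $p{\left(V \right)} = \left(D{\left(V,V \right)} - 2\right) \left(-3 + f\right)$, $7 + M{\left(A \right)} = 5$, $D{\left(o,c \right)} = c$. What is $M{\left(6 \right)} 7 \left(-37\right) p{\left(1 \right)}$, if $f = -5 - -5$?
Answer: $1554$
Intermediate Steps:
$M{\left(A \right)} = -2$ ($M{\left(A \right)} = -7 + 5 = -2$)
$f = 0$ ($f = -5 + 5 = 0$)
$p{\left(V \right)} = 6 - 3 V$ ($p{\left(V \right)} = \left(V - 2\right) \left(-3 + 0\right) = \left(-2 + V\right) \left(-3\right) = 6 - 3 V$)
$M{\left(6 \right)} 7 \left(-37\right) p{\left(1 \right)} = \left(-2\right) 7 \left(-37\right) \left(6 - 3\right) = \left(-14\right) \left(-37\right) \left(6 - 3\right) = 518 \cdot 3 = 1554$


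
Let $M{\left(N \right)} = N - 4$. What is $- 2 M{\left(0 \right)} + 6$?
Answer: $14$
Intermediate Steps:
$M{\left(N \right)} = -4 + N$
$- 2 M{\left(0 \right)} + 6 = - 2 \left(-4 + 0\right) + 6 = \left(-2\right) \left(-4\right) + 6 = 8 + 6 = 14$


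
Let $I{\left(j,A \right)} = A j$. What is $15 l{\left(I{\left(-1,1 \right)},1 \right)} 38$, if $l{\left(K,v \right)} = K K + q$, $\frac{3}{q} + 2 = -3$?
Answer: $228$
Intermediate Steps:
$q = - \frac{3}{5}$ ($q = \frac{3}{-2 - 3} = \frac{3}{-5} = 3 \left(- \frac{1}{5}\right) = - \frac{3}{5} \approx -0.6$)
$l{\left(K,v \right)} = - \frac{3}{5} + K^{2}$ ($l{\left(K,v \right)} = K K - \frac{3}{5} = K^{2} - \frac{3}{5} = - \frac{3}{5} + K^{2}$)
$15 l{\left(I{\left(-1,1 \right)},1 \right)} 38 = 15 \left(- \frac{3}{5} + \left(1 \left(-1\right)\right)^{2}\right) 38 = 15 \left(- \frac{3}{5} + \left(-1\right)^{2}\right) 38 = 15 \left(- \frac{3}{5} + 1\right) 38 = 15 \cdot \frac{2}{5} \cdot 38 = 6 \cdot 38 = 228$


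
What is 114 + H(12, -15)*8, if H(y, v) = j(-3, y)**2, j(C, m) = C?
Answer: 186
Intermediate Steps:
H(y, v) = 9 (H(y, v) = (-3)**2 = 9)
114 + H(12, -15)*8 = 114 + 9*8 = 114 + 72 = 186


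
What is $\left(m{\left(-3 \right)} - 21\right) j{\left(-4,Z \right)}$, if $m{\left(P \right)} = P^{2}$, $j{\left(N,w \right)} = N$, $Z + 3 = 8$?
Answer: $48$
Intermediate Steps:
$Z = 5$ ($Z = -3 + 8 = 5$)
$\left(m{\left(-3 \right)} - 21\right) j{\left(-4,Z \right)} = \left(\left(-3\right)^{2} - 21\right) \left(-4\right) = \left(9 - 21\right) \left(-4\right) = \left(-12\right) \left(-4\right) = 48$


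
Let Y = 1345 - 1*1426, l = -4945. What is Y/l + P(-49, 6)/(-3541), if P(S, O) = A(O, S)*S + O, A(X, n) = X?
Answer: 1710981/17510245 ≈ 0.097713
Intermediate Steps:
Y = -81 (Y = 1345 - 1426 = -81)
P(S, O) = O + O*S (P(S, O) = O*S + O = O + O*S)
Y/l + P(-49, 6)/(-3541) = -81/(-4945) + (6*(1 - 49))/(-3541) = -81*(-1/4945) + (6*(-48))*(-1/3541) = 81/4945 - 288*(-1/3541) = 81/4945 + 288/3541 = 1710981/17510245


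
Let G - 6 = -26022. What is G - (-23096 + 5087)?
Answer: -8007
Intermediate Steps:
G = -26016 (G = 6 - 26022 = -26016)
G - (-23096 + 5087) = -26016 - (-23096 + 5087) = -26016 - 1*(-18009) = -26016 + 18009 = -8007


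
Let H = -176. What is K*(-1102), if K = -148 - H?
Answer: -30856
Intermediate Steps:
K = 28 (K = -148 - 1*(-176) = -148 + 176 = 28)
K*(-1102) = 28*(-1102) = -30856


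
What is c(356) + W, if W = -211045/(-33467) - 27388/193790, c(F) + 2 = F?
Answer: 1167936785787/3242784965 ≈ 360.16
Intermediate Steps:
c(F) = -2 + F
W = 19990908177/3242784965 (W = -211045*(-1/33467) - 27388*1/193790 = 211045/33467 - 13694/96895 = 19990908177/3242784965 ≈ 6.1647)
c(356) + W = (-2 + 356) + 19990908177/3242784965 = 354 + 19990908177/3242784965 = 1167936785787/3242784965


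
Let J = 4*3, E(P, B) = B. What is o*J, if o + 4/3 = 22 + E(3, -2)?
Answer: 224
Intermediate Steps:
J = 12
o = 56/3 (o = -4/3 + (22 - 2) = -4/3 + 20 = 56/3 ≈ 18.667)
o*J = (56/3)*12 = 224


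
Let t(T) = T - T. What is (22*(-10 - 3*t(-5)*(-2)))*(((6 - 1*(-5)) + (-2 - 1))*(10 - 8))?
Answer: -3520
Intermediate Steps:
t(T) = 0
(22*(-10 - 3*t(-5)*(-2)))*(((6 - 1*(-5)) + (-2 - 1))*(10 - 8)) = (22*(-10 - 3*0*(-2)))*(((6 - 1*(-5)) + (-2 - 1))*(10 - 8)) = (22*(-10 + 0*(-2)))*(((6 + 5) - 3)*2) = (22*(-10 + 0))*((11 - 3)*2) = (22*(-10))*(8*2) = -220*16 = -3520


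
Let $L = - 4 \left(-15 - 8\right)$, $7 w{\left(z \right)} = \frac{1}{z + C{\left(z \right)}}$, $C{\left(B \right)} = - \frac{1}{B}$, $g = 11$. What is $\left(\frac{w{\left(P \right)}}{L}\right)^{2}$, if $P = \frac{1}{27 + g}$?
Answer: $\frac{361}{215895905316} \approx 1.6721 \cdot 10^{-9}$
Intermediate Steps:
$P = \frac{1}{38}$ ($P = \frac{1}{27 + 11} = \frac{1}{38} \approx 0.026316$)
$w{\left(z \right)} = \frac{1}{7 \left(z - \frac{1}{z}\right)}$
$L = 92$ ($L = \left(-4\right) \left(-23\right) = 92$)
$\left(\frac{w{\left(P \right)}}{L}\right)^{2} = \left(\frac{\frac{1}{7} \cdot \frac{1}{38} \frac{1}{-1 + \left(\frac{1}{38}\right)^{2}}}{92}\right)^{2} = \left(\frac{1}{7} \cdot \frac{1}{38} \frac{1}{-1 + \frac{1}{1444}} \cdot \frac{1}{92}\right)^{2} = \left(\frac{1}{7} \cdot \frac{1}{38} \frac{1}{- \frac{1443}{1444}} \cdot \frac{1}{92}\right)^{2} = \left(\frac{1}{7} \cdot \frac{1}{38} \left(- \frac{1444}{1443}\right) \frac{1}{92}\right)^{2} = \left(\left(- \frac{38}{10101}\right) \frac{1}{92}\right)^{2} = \left(- \frac{19}{464646}\right)^{2} = \frac{361}{215895905316}$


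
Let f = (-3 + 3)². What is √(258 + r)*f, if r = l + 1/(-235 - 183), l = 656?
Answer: 0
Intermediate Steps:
f = 0 (f = 0² = 0)
r = 274207/418 (r = 656 + 1/(-235 - 183) = 656 + 1/(-418) = 656 - 1/418 = 274207/418 ≈ 656.00)
√(258 + r)*f = √(258 + 274207/418)*0 = √(382051/418)*0 = (√159697318/418)*0 = 0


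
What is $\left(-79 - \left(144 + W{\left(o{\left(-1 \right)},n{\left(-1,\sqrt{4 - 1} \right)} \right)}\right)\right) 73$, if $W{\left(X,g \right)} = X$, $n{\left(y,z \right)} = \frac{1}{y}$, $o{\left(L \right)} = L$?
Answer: $-16206$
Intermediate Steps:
$\left(-79 - \left(144 + W{\left(o{\left(-1 \right)},n{\left(-1,\sqrt{4 - 1} \right)} \right)}\right)\right) 73 = \left(-79 - 143\right) 73 = \left(-222\right) 73 = -16206$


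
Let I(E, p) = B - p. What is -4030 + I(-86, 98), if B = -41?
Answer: -4169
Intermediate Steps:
I(E, p) = -41 - p
-4030 + I(-86, 98) = -4030 + (-41 - 1*98) = -4030 + (-41 - 98) = -4030 - 139 = -4169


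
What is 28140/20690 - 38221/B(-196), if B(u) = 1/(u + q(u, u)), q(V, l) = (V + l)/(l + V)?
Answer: 15420456369/2069 ≈ 7.4531e+6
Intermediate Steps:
q(V, l) = 1 (q(V, l) = (V + l)/(V + l) = 1)
B(u) = 1/(1 + u) (B(u) = 1/(u + 1) = 1/(1 + u))
28140/20690 - 38221/B(-196) = 28140/20690 - 38221/(1/(1 - 196)) = 28140*(1/20690) - 38221/(1/(-195)) = 2814/2069 - 38221/(-1/195) = 2814/2069 - 38221*(-195) = 2814/2069 + 7453095 = 15420456369/2069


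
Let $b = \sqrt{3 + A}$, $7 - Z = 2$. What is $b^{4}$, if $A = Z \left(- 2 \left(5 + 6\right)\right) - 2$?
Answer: $11881$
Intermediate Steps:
$Z = 5$ ($Z = 7 - 2 = 5$)
$A = -112$ ($A = 5 \left(- 2 \left(5 + 6\right)\right) - 2 = 5 \left(\left(-2\right) 11\right) - 2 = 5 \left(-22\right) - 2 = -110 - 2 = -112$)
$b = i \sqrt{109}$ ($b = \sqrt{3 - 112} = \sqrt{-109} = i \sqrt{109} \approx 10.44 i$)
$b^{4} = \left(i \sqrt{109}\right)^{4} = 11881$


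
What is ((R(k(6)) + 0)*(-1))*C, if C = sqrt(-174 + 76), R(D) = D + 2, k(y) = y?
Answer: -56*I*sqrt(2) ≈ -79.196*I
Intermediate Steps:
R(D) = 2 + D
C = 7*I*sqrt(2) (C = sqrt(-98) = 7*I*sqrt(2) ≈ 9.8995*I)
((R(k(6)) + 0)*(-1))*C = (((2 + 6) + 0)*(-1))*(7*I*sqrt(2)) = ((8 + 0)*(-1))*(7*I*sqrt(2)) = (8*(-1))*(7*I*sqrt(2)) = -56*I*sqrt(2)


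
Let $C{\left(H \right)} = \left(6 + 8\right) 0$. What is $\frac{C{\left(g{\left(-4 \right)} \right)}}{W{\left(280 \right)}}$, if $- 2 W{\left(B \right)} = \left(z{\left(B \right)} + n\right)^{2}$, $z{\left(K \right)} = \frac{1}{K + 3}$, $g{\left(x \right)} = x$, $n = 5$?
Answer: $0$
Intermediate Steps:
$z{\left(K \right)} = \frac{1}{3 + K}$
$C{\left(H \right)} = 0$ ($C{\left(H \right)} = 14 \cdot 0 = 0$)
$W{\left(B \right)} = - \frac{\left(5 + \frac{1}{3 + B}\right)^{2}}{2}$ ($W{\left(B \right)} = - \frac{\left(\frac{1}{3 + B} + 5\right)^{2}}{2} = - \frac{\left(5 + \frac{1}{3 + B}\right)^{2}}{2}$)
$\frac{C{\left(g{\left(-4 \right)} \right)}}{W{\left(280 \right)}} = \frac{0}{\left(- \frac{1}{2}\right) \frac{1}{\left(3 + 280\right)^{2}} \left(16 + 5 \cdot 280\right)^{2}} = \frac{0}{\left(- \frac{1}{2}\right) \frac{1}{80089} \left(16 + 1400\right)^{2}} = \frac{0}{\left(- \frac{1}{2}\right) \frac{1}{80089} \cdot 1416^{2}} = \frac{0}{\left(- \frac{1}{2}\right) \frac{1}{80089} \cdot 2005056} = \frac{0}{- \frac{1002528}{80089}} = 0 \left(- \frac{80089}{1002528}\right) = 0$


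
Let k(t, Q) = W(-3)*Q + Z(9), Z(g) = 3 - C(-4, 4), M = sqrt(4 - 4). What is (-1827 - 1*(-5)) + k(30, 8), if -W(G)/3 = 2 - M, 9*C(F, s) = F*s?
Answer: -16787/9 ≈ -1865.2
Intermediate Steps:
M = 0 (M = sqrt(0) = 0)
C(F, s) = F*s/9 (C(F, s) = (F*s)/9 = F*s/9)
W(G) = -6 (W(G) = -3*(2 - 1*0) = -3*(2 + 0) = -3*2 = -6)
Z(g) = 43/9 (Z(g) = 3 - (-4)*4/9 = 3 - 1*(-16/9) = 3 + 16/9 = 43/9)
k(t, Q) = 43/9 - 6*Q (k(t, Q) = -6*Q + 43/9 = 43/9 - 6*Q)
(-1827 - 1*(-5)) + k(30, 8) = (-1827 - 1*(-5)) + (43/9 - 6*8) = (-1827 + 5) + (43/9 - 48) = -1822 - 389/9 = -16787/9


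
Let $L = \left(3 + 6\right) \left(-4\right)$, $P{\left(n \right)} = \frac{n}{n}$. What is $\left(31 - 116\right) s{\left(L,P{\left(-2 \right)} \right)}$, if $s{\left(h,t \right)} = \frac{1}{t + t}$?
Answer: $- \frac{85}{2} \approx -42.5$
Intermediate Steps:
$P{\left(n \right)} = 1$
$L = -36$ ($L = 9 \left(-4\right) = -36$)
$s{\left(h,t \right)} = \frac{1}{2 t}$
$\left(31 - 116\right) s{\left(L,P{\left(-2 \right)} \right)} = \left(31 - 116\right) \frac{1}{2 \cdot 1} = - 85 \cdot \frac{1}{2} \cdot 1 = \left(-85\right) \frac{1}{2} = - \frac{85}{2}$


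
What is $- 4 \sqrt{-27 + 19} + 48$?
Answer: $48 - 8 i \sqrt{2} \approx 48.0 - 11.314 i$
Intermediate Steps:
$- 4 \sqrt{-27 + 19} + 48 = - 4 \sqrt{-8} + 48 = - 4 \cdot 2 i \sqrt{2} + 48 = - 8 i \sqrt{2} + 48 = 48 - 8 i \sqrt{2}$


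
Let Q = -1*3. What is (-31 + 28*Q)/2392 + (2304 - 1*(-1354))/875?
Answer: 376057/91000 ≈ 4.1325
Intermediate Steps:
Q = -3
(-31 + 28*Q)/2392 + (2304 - 1*(-1354))/875 = (-31 + 28*(-3))/2392 + (2304 - 1*(-1354))/875 = (-31 - 84)*(1/2392) + (2304 + 1354)*(1/875) = -115*1/2392 + 3658*(1/875) = -5/104 + 3658/875 = 376057/91000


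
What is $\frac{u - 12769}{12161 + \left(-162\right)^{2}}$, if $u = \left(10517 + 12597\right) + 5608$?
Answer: $\frac{15953}{38405} \approx 0.41539$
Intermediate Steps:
$u = 28722$ ($u = 23114 + 5608 = 28722$)
$\frac{u - 12769}{12161 + \left(-162\right)^{2}} = \frac{28722 - 12769}{12161 + \left(-162\right)^{2}} = \frac{15953}{12161 + 26244} = \frac{15953}{38405}$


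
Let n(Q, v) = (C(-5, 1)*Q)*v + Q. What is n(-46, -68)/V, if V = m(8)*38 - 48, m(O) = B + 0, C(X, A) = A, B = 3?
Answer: 1541/33 ≈ 46.697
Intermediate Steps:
n(Q, v) = Q + Q*v (n(Q, v) = (1*Q)*v + Q = Q*v + Q = Q + Q*v)
m(O) = 3 (m(O) = 3 + 0 = 3)
V = 66 (V = 3*38 - 48 = 114 - 48 = 66)
n(-46, -68)/V = -46*(1 - 68)/66 = -46*(-67)*(1/66) = 3082*(1/66) = 1541/33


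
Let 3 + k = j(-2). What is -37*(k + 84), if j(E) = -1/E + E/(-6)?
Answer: -18167/6 ≈ -3027.8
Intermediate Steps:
j(E) = -1/E - E/6 (j(E) = -1/E + E*(-⅙) = -1/E - E/6)
k = -13/6 (k = -3 + (-1/(-2) - ⅙*(-2)) = -3 + (-1*(-½) + ⅓) = -3 + (½ + ⅓) = -3 + ⅚ = -13/6 ≈ -2.1667)
-37*(k + 84) = -37*(-13/6 + 84) = -37*491/6 = -18167/6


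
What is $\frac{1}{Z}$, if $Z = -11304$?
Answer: $- \frac{1}{11304} \approx -8.8464 \cdot 10^{-5}$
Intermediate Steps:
$\frac{1}{Z} = \frac{1}{-11304} = - \frac{1}{11304}$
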